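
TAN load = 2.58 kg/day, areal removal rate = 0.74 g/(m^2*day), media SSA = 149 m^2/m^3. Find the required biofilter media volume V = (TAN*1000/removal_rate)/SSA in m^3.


A = 2.58*1000 / 0.74 = 3486.4865 m^2
V = 3486.4865 / 149 = 23.3992

23.3992 m^3


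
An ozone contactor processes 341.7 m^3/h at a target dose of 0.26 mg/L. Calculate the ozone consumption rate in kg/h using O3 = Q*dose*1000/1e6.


O3 demand (mg/h) = Q * dose * 1000 = 341.7 * 0.26 * 1000 = 88842 mg/h
Convert mg to kg: 88842 / 1e6 = 0.088842 kg/h

0.088842 kg/h


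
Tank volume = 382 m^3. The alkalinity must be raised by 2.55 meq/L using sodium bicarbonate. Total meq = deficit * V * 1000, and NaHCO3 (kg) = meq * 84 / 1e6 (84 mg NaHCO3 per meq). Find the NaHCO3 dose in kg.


Tank volume in L = 382 m^3 * 1000 = 382000 L
Total meq required = 2.55 meq/L * 382000 L = 974100 meq
NaHCO3 mass = 974100 meq * 84 mg/meq / 1e6 = 81.8244 kg

81.8244 kg


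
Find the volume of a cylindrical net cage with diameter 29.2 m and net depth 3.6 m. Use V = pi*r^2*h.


r = d/2 = 29.2/2 = 14.6 m
Base area = pi*r^2 = pi*14.6^2 = 669.66189 m^2
Volume = 669.66189 * 3.6 = 2410.78 m^3

2410.78 m^3


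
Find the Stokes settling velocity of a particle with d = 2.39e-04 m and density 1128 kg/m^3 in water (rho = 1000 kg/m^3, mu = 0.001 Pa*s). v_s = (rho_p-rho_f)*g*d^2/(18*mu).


Density difference: rho_p - rho_f = 1128 - 1000 = 128 kg/m^3
d^2 = (2.39e-04)^2 = 5.7121e-08 m^2
Numerator = (rho_p - rho_f) * g * d^2 = 128 * 9.81 * 5.7121e-08 = 7.1725697e-05
Denominator = 18 * mu = 18 * 0.001 = 0.018
v_s = 7.1725697e-05 / 0.018 = 0.00398476 m/s
Check: Re = rho_f * v_s * d / mu = 1000 * 0.00398476 * 2.39e-04 / 0.001 = 0.952 < 1, so Stokes' law applies.

0.00398476 m/s


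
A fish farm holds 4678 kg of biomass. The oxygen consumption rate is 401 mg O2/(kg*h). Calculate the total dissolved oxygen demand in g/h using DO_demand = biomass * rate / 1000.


Total O2 consumption (mg/h) = 4678 kg * 401 mg/(kg*h) = 1875878 mg/h
Convert to g/h: 1875878 / 1000 = 1875.878 g/h

1875.878 g/h


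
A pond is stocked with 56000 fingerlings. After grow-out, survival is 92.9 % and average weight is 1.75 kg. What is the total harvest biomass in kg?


Survivors = 56000 * 92.9/100 = 52024 fish
Harvest biomass = survivors * W_f = 52024 * 1.75 = 91042 kg

91042 kg


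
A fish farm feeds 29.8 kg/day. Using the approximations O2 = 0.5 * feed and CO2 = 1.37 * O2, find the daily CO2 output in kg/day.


O2 = 29.8 * 0.5 = 14.9
CO2 = 14.9 * 1.37 = 20.413

20.413 kg/day


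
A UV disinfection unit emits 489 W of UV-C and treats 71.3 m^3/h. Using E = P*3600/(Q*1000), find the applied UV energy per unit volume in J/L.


Energy delivered per hour = 489 W * 3600 s = 1760400 J/h
Volume treated per hour = 71.3 m^3/h * 1000 = 71300 L/h
dose = 1760400 / 71300 = 24.69 J/L

24.69 J/L


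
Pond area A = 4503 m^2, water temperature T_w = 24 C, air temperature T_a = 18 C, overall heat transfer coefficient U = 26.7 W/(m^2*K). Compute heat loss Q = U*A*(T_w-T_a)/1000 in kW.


Temperature difference dT = 24 - 18 = 6 K
Heat loss (W) = U * A * dT = 26.7 * 4503 * 6 = 721380.6 W
Convert to kW: 721380.6 / 1000 = 721.3806 kW

721.3806 kW


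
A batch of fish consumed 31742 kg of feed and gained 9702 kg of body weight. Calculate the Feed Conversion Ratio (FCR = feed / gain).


FCR = feed consumed / weight gained
FCR = 31742 kg / 9702 kg = 3.2717

3.2717


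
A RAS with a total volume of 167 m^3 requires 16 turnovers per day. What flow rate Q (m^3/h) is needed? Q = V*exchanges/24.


Daily recirculation volume = 167 m^3 * 16 = 2672 m^3/day
Flow rate Q = daily volume / 24 h = 2672 / 24 = 111.333 m^3/h

111.333 m^3/h


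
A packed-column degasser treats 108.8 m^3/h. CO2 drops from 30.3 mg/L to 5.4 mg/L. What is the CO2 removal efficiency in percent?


CO2_out / CO2_in = 5.4 / 30.3 = 0.17821782
Fraction remaining = 0.17821782
efficiency = (1 - 0.17821782) * 100 = 82.1782 %

82.1782 %


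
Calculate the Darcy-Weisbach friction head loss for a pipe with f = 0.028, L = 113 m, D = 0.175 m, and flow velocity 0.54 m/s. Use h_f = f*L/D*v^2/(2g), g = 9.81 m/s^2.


v^2 = 0.54^2 = 0.2916 m^2/s^2
L/D = 113/0.175 = 645.71429
h_f = f*(L/D)*v^2/(2g) = 0.028 * 645.71429 * 0.2916 / 19.62 = 0.268712 m

0.268712 m


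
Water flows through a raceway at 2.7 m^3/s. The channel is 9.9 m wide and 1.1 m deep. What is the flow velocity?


Cross-sectional area = W * d = 9.9 * 1.1 = 10.89 m^2
Velocity = Q / A = 2.7 / 10.89 = 0.247934 m/s

0.247934 m/s


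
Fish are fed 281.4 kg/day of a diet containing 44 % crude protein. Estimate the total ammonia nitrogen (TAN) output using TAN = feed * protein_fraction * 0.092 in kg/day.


Protein in feed = 281.4 * 44/100 = 123.816 kg/day
TAN = protein * 0.092 = 123.816 * 0.092 = 11.391072 kg/day

11.391072 kg/day


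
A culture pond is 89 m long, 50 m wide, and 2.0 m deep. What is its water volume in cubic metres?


Base area = L * W = 89 * 50 = 4450 m^2
Volume = area * depth = 4450 * 2.0 = 8900 m^3

8900 m^3


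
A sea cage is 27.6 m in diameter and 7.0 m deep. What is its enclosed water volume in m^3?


r = d/2 = 27.6/2 = 13.8 m
Base area = pi*r^2 = pi*13.8^2 = 598.2849 m^2
Volume = 598.2849 * 7.0 = 4187.99 m^3

4187.99 m^3


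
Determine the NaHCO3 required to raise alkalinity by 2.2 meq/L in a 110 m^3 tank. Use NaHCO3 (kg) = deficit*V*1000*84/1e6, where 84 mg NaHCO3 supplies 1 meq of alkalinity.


Tank volume in L = 110 m^3 * 1000 = 110000 L
Total meq required = 2.2 meq/L * 110000 L = 242000 meq
NaHCO3 mass = 242000 meq * 84 mg/meq / 1e6 = 20.328 kg

20.328 kg


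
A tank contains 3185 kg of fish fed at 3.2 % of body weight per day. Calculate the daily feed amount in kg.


Feeding rate fraction = 3.2% / 100 = 0.032
Daily feed = 3185 kg * 0.032 = 101.92 kg/day

101.92 kg/day


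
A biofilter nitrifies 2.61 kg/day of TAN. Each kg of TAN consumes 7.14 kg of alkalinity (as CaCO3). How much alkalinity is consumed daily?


Alkalinity factor: 7.14 kg CaCO3 consumed per kg TAN nitrified
alk = 2.61 kg TAN * 7.14 = 18.6354 kg CaCO3/day

18.6354 kg CaCO3/day


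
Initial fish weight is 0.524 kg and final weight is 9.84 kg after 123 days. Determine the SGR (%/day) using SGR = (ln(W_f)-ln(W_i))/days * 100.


ln(W_f) = ln(9.84) = 2.2864557
ln(W_i) = ln(0.524) = -0.64626359
ln(W_f) - ln(W_i) = 2.2864557 - -0.64626359 = 2.9327193
SGR = 2.9327193 / 123 * 100 = 2.38432 %/day

2.38432 %/day


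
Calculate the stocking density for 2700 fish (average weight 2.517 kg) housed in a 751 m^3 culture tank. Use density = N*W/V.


Total biomass = 2700 fish * 2.517 kg = 6795.9 kg
Density = total biomass / volume = 6795.9 / 751 = 9.04913 kg/m^3

9.04913 kg/m^3


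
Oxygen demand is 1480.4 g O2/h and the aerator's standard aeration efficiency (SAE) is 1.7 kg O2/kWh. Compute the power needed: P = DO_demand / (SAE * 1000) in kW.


SAE in g O2/kWh = 1.7 * 1000 = 1700 g/kWh
P = DO_demand / SAE_g = 1480.4 / 1700 = 0.870824 kW

0.870824 kW


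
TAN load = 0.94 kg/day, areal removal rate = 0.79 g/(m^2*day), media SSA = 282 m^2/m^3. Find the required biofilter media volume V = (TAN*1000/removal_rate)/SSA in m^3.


A = 0.94*1000 / 0.79 = 1189.8734 m^2
V = 1189.8734 / 282 = 4.21941

4.21941 m^3


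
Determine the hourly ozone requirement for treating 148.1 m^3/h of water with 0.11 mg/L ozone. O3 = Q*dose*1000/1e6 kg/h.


O3 demand (mg/h) = Q * dose * 1000 = 148.1 * 0.11 * 1000 = 16291 mg/h
Convert mg to kg: 16291 / 1e6 = 0.016291 kg/h

0.016291 kg/h


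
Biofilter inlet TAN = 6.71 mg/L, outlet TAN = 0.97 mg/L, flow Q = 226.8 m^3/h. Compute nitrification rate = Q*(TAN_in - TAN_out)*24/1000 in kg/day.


Concentration drop: TAN_in - TAN_out = 6.71 - 0.97 = 5.74 mg/L
Hourly TAN removed = Q * dTAN = 226.8 m^3/h * 5.74 mg/L = 1301.832 g/h  (m^3/h * mg/L = g/h)
Daily TAN removed = 1301.832 * 24 = 31243.968 g/day
Convert to kg/day: 31243.968 / 1000 = 31.243968 kg/day

31.243968 kg/day


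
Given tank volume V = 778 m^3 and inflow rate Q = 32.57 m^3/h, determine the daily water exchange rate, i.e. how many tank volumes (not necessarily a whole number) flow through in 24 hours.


Daily flow volume = 32.57 m^3/h * 24 h = 781.68 m^3/day
Exchanges = daily flow / tank volume = 781.68 / 778 = 1.00473 exchanges/day

1.00473 exchanges/day


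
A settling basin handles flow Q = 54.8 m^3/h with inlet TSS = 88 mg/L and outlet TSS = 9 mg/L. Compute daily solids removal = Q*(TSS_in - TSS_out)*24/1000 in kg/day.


Concentration drop: TSS_in - TSS_out = 88 - 9 = 79 mg/L
Hourly solids removed = Q * dTSS = 54.8 m^3/h * 79 mg/L = 4329.2 g/h  (m^3/h * mg/L = g/h)
Daily solids removed = 4329.2 * 24 = 103900.8 g/day
Convert g to kg: 103900.8 / 1000 = 103.9008 kg/day

103.9008 kg/day


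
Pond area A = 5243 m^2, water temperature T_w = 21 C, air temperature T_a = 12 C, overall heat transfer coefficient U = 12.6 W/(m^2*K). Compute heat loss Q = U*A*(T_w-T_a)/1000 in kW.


Temperature difference dT = 21 - 12 = 9 K
Heat loss (W) = U * A * dT = 12.6 * 5243 * 9 = 594556.2 W
Convert to kW: 594556.2 / 1000 = 594.5562 kW

594.5562 kW


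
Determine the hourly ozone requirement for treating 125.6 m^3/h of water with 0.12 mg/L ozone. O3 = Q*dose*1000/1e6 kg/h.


O3 demand (mg/h) = Q * dose * 1000 = 125.6 * 0.12 * 1000 = 15072 mg/h
Convert mg to kg: 15072 / 1e6 = 0.015072 kg/h

0.015072 kg/h


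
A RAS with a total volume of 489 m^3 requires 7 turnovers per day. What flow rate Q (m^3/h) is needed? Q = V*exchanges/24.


Daily recirculation volume = 489 m^3 * 7 = 3423 m^3/day
Flow rate Q = daily volume / 24 h = 3423 / 24 = 142.625 m^3/h

142.625 m^3/h


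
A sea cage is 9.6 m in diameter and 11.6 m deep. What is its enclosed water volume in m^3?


r = d/2 = 9.6/2 = 4.8 m
Base area = pi*r^2 = pi*4.8^2 = 72.382295 m^2
Volume = 72.382295 * 11.6 = 839.635 m^3

839.635 m^3


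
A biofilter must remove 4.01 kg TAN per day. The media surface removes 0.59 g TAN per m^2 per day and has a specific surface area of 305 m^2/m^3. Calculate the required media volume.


A = 4.01*1000 / 0.59 = 6796.6102 m^2
V = 6796.6102 / 305 = 22.284

22.284 m^3


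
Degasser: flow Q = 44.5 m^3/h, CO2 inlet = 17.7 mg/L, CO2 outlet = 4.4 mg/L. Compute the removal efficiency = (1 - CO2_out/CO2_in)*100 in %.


CO2_out / CO2_in = 4.4 / 17.7 = 0.24858757
Fraction remaining = 0.24858757
efficiency = (1 - 0.24858757) * 100 = 75.1412 %

75.1412 %


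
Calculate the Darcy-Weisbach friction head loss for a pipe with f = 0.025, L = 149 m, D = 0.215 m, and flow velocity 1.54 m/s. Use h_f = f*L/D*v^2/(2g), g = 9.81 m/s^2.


v^2 = 1.54^2 = 2.3716 m^2/s^2
L/D = 149/0.215 = 693.02326
h_f = f*(L/D)*v^2/(2g) = 0.025 * 693.02326 * 2.3716 / 19.62 = 2.09426 m

2.09426 m


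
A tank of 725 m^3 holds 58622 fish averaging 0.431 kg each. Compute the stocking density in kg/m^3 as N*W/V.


Total biomass = 58622 fish * 0.431 kg = 25266.082 kg
Density = total biomass / volume = 25266.082 / 725 = 34.8498 kg/m^3

34.8498 kg/m^3


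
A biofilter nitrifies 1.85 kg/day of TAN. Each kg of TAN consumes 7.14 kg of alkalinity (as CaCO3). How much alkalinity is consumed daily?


Alkalinity factor: 7.14 kg CaCO3 consumed per kg TAN nitrified
alk = 1.85 kg TAN * 7.14 = 13.209 kg CaCO3/day

13.209 kg CaCO3/day


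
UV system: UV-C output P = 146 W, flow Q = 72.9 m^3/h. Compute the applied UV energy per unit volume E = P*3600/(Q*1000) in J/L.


Energy delivered per hour = 146 W * 3600 s = 525600 J/h
Volume treated per hour = 72.9 m^3/h * 1000 = 72900 L/h
dose = 525600 / 72900 = 7.20988 J/L

7.20988 J/L


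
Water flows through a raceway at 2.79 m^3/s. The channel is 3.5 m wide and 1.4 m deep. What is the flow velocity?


Cross-sectional area = W * d = 3.5 * 1.4 = 4.9 m^2
Velocity = Q / A = 2.79 / 4.9 = 0.569388 m/s

0.569388 m/s


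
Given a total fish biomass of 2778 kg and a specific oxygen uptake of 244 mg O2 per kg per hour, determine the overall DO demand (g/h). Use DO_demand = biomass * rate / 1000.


Total O2 consumption (mg/h) = 2778 kg * 244 mg/(kg*h) = 677832 mg/h
Convert to g/h: 677832 / 1000 = 677.832 g/h

677.832 g/h


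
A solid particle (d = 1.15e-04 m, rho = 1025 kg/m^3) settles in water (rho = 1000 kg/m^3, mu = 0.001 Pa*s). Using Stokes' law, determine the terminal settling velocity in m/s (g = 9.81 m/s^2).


Density difference: rho_p - rho_f = 1025 - 1000 = 25 kg/m^3
d^2 = (1.15e-04)^2 = 1.3225e-08 m^2
Numerator = (rho_p - rho_f) * g * d^2 = 25 * 9.81 * 1.3225e-08 = 3.2434312e-06
Denominator = 18 * mu = 18 * 0.001 = 0.018
v_s = 3.2434312e-06 / 0.018 = 1.80191e-04 m/s
Check: Re = rho_f * v_s * d / mu = 1000 * 1.80191e-04 * 1.15e-04 / 0.001 = 0.0207 < 1, so Stokes' law applies.

1.80191e-04 m/s


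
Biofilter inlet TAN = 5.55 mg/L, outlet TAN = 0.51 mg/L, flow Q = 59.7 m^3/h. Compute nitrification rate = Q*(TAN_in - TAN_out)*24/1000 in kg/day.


Concentration drop: TAN_in - TAN_out = 5.55 - 0.51 = 5.04 mg/L
Hourly TAN removed = Q * dTAN = 59.7 m^3/h * 5.04 mg/L = 300.888 g/h  (m^3/h * mg/L = g/h)
Daily TAN removed = 300.888 * 24 = 7221.312 g/day
Convert to kg/day: 7221.312 / 1000 = 7.221312 kg/day

7.221312 kg/day


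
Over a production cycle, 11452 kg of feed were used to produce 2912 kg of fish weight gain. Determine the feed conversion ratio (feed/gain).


FCR = feed consumed / weight gained
FCR = 11452 kg / 2912 kg = 3.93269

3.93269


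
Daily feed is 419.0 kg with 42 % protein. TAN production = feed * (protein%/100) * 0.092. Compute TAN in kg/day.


Protein in feed = 419.0 * 42/100 = 175.98 kg/day
TAN = protein * 0.092 = 175.98 * 0.092 = 16.19016 kg/day

16.19016 kg/day


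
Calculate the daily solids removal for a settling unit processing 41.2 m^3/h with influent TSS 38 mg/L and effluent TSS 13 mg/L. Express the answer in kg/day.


Concentration drop: TSS_in - TSS_out = 38 - 13 = 25 mg/L
Hourly solids removed = Q * dTSS = 41.2 m^3/h * 25 mg/L = 1030 g/h  (m^3/h * mg/L = g/h)
Daily solids removed = 1030 * 24 = 24720 g/day
Convert g to kg: 24720 / 1000 = 24.72 kg/day

24.72 kg/day


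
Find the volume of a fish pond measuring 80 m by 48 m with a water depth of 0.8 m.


Base area = L * W = 80 * 48 = 3840 m^2
Volume = area * depth = 3840 * 0.8 = 3072 m^3

3072 m^3


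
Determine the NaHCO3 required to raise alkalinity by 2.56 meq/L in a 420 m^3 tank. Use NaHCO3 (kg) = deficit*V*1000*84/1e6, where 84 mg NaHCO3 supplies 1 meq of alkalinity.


Tank volume in L = 420 m^3 * 1000 = 420000 L
Total meq required = 2.56 meq/L * 420000 L = 1075200 meq
NaHCO3 mass = 1075200 meq * 84 mg/meq / 1e6 = 90.3168 kg

90.3168 kg


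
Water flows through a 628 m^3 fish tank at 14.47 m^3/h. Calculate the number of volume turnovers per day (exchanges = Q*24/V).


Daily flow volume = 14.47 m^3/h * 24 h = 347.28 m^3/day
Exchanges = daily flow / tank volume = 347.28 / 628 = 0.552994 exchanges/day

0.552994 exchanges/day


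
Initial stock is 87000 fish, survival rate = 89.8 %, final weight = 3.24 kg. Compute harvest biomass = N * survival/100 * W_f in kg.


Survivors = 87000 * 89.8/100 = 78126 fish
Harvest biomass = survivors * W_f = 78126 * 3.24 = 253128.24 kg

253128.24 kg


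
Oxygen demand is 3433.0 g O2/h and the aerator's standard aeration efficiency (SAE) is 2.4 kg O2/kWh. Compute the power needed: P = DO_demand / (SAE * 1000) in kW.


SAE in g O2/kWh = 2.4 * 1000 = 2400 g/kWh
P = DO_demand / SAE_g = 3433.0 / 2400 = 1.43042 kW

1.43042 kW


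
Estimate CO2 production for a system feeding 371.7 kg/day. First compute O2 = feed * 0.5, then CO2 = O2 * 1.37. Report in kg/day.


O2 = 371.7 * 0.5 = 185.85
CO2 = 185.85 * 1.37 = 254.6145

254.6145 kg/day


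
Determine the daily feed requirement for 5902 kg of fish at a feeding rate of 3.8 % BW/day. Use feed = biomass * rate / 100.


Feeding rate fraction = 3.8% / 100 = 0.038
Daily feed = 5902 kg * 0.038 = 224.276 kg/day

224.276 kg/day


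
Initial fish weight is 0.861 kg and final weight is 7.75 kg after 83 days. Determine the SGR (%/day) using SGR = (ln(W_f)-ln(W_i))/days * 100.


ln(W_f) = ln(7.75) = 2.0476928
ln(W_i) = ln(0.861) = -0.14966077
ln(W_f) - ln(W_i) = 2.0476928 - -0.14966077 = 2.1973536
SGR = 2.1973536 / 83 * 100 = 2.64741 %/day

2.64741 %/day


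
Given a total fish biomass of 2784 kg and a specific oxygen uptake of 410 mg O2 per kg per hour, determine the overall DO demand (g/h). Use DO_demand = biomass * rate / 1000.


Total O2 consumption (mg/h) = 2784 kg * 410 mg/(kg*h) = 1141440 mg/h
Convert to g/h: 1141440 / 1000 = 1141.44 g/h

1141.44 g/h


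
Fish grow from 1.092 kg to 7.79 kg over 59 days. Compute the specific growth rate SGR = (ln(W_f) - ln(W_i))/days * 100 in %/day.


ln(W_f) = ln(7.79) = 2.0528409
ln(W_i) = ln(1.092) = 0.088010877
ln(W_f) - ln(W_i) = 2.0528409 - 0.088010877 = 1.96483
SGR = 1.96483 / 59 * 100 = 3.33022 %/day

3.33022 %/day


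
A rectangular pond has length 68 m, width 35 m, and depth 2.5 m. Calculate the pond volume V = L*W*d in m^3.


Base area = L * W = 68 * 35 = 2380 m^2
Volume = area * depth = 2380 * 2.5 = 5950 m^3

5950 m^3


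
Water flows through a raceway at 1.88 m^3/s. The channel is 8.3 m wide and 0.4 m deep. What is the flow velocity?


Cross-sectional area = W * d = 8.3 * 0.4 = 3.32 m^2
Velocity = Q / A = 1.88 / 3.32 = 0.566265 m/s

0.566265 m/s


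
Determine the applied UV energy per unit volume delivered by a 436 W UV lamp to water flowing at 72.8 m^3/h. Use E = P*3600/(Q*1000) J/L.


Energy delivered per hour = 436 W * 3600 s = 1569600 J/h
Volume treated per hour = 72.8 m^3/h * 1000 = 72800 L/h
dose = 1569600 / 72800 = 21.5604 J/L

21.5604 J/L


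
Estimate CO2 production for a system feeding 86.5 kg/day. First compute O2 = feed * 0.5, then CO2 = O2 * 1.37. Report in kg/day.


O2 = 86.5 * 0.5 = 43.25
CO2 = 43.25 * 1.37 = 59.2525

59.2525 kg/day


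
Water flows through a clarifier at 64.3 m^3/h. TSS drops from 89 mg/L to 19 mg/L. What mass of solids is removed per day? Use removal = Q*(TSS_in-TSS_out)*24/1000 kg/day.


Concentration drop: TSS_in - TSS_out = 89 - 19 = 70 mg/L
Hourly solids removed = Q * dTSS = 64.3 m^3/h * 70 mg/L = 4501 g/h  (m^3/h * mg/L = g/h)
Daily solids removed = 4501 * 24 = 108024 g/day
Convert g to kg: 108024 / 1000 = 108.024 kg/day

108.024 kg/day


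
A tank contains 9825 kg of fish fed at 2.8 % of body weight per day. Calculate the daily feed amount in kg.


Feeding rate fraction = 2.8% / 100 = 0.028
Daily feed = 9825 kg * 0.028 = 275.1 kg/day

275.1 kg/day


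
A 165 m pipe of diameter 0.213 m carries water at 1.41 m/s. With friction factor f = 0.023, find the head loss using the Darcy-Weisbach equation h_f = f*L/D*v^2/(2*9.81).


v^2 = 1.41^2 = 1.9881 m^2/s^2
L/D = 165/0.213 = 774.64789
h_f = f*(L/D)*v^2/(2g) = 0.023 * 774.64789 * 1.9881 / 19.62 = 1.80539 m

1.80539 m


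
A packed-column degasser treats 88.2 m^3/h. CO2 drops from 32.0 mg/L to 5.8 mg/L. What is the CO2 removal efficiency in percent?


CO2_out / CO2_in = 5.8 / 32.0 = 0.18125
Fraction remaining = 0.18125
efficiency = (1 - 0.18125) * 100 = 81.875 %

81.875 %


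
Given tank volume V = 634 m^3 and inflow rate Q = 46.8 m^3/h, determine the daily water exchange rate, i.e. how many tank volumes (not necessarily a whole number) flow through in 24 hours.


Daily flow volume = 46.8 m^3/h * 24 h = 1123.2 m^3/day
Exchanges = daily flow / tank volume = 1123.2 / 634 = 1.77161 exchanges/day

1.77161 exchanges/day


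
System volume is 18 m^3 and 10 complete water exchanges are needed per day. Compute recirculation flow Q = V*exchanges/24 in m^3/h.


Daily recirculation volume = 18 m^3 * 10 = 180 m^3/day
Flow rate Q = daily volume / 24 h = 180 / 24 = 7.5 m^3/h

7.5 m^3/h


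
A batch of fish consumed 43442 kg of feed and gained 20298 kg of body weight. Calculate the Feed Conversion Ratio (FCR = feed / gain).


FCR = feed consumed / weight gained
FCR = 43442 kg / 20298 kg = 2.14021

2.14021


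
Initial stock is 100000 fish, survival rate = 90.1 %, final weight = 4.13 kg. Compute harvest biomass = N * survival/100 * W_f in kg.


Survivors = 100000 * 90.1/100 = 90100 fish
Harvest biomass = survivors * W_f = 90100 * 4.13 = 372113 kg

372113 kg


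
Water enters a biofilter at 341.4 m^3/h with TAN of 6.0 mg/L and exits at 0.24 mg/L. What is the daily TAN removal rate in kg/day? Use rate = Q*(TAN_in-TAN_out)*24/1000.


Concentration drop: TAN_in - TAN_out = 6.0 - 0.24 = 5.76 mg/L
Hourly TAN removed = Q * dTAN = 341.4 m^3/h * 5.76 mg/L = 1966.464 g/h  (m^3/h * mg/L = g/h)
Daily TAN removed = 1966.464 * 24 = 47195.136 g/day
Convert to kg/day: 47195.136 / 1000 = 47.195136 kg/day

47.195136 kg/day


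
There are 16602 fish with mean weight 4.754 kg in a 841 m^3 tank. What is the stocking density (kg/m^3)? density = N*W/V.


Total biomass = 16602 fish * 4.754 kg = 78925.908 kg
Density = total biomass / volume = 78925.908 / 841 = 93.8477 kg/m^3

93.8477 kg/m^3


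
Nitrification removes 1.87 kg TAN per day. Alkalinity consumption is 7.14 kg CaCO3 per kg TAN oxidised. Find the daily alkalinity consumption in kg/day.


Alkalinity factor: 7.14 kg CaCO3 consumed per kg TAN nitrified
alk = 1.87 kg TAN * 7.14 = 13.3518 kg CaCO3/day

13.3518 kg CaCO3/day


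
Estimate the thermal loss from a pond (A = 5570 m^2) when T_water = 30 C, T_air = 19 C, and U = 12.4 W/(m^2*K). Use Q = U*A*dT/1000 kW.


Temperature difference dT = 30 - 19 = 11 K
Heat loss (W) = U * A * dT = 12.4 * 5570 * 11 = 759748 W
Convert to kW: 759748 / 1000 = 759.748 kW

759.748 kW


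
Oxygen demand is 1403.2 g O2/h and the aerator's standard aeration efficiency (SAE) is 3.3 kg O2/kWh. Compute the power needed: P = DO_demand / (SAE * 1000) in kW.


SAE in g O2/kWh = 3.3 * 1000 = 3300 g/kWh
P = DO_demand / SAE_g = 1403.2 / 3300 = 0.425212 kW

0.425212 kW


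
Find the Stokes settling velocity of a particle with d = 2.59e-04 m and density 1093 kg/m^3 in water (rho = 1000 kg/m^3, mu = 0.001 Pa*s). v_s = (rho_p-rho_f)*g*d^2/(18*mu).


Density difference: rho_p - rho_f = 1093 - 1000 = 93 kg/m^3
d^2 = (2.59e-04)^2 = 6.7081e-08 m^2
Numerator = (rho_p - rho_f) * g * d^2 = 93 * 9.81 * 6.7081e-08 = 6.1200009e-05
Denominator = 18 * mu = 18 * 0.001 = 0.018
v_s = 6.1200009e-05 / 0.018 = 0.0034 m/s
Check: Re = rho_f * v_s * d / mu = 1000 * 0.0034 * 2.59e-04 / 0.001 = 0.881 < 1, so Stokes' law applies.

0.0034 m/s


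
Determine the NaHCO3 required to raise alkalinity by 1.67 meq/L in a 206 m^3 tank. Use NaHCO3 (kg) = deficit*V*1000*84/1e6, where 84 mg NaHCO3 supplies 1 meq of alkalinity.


Tank volume in L = 206 m^3 * 1000 = 206000 L
Total meq required = 1.67 meq/L * 206000 L = 344020 meq
NaHCO3 mass = 344020 meq * 84 mg/meq / 1e6 = 28.8977 kg

28.8977 kg


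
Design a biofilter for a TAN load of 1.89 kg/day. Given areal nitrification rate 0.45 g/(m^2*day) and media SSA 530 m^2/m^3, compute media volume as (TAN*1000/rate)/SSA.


A = 1.89*1000 / 0.45 = 4200 m^2
V = 4200 / 530 = 7.92453

7.92453 m^3


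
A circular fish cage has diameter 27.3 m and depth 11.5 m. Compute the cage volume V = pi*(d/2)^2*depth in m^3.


r = d/2 = 27.3/2 = 13.65 m
Base area = pi*r^2 = pi*13.65^2 = 585.3494 m^2
Volume = 585.3494 * 11.5 = 6731.52 m^3

6731.52 m^3


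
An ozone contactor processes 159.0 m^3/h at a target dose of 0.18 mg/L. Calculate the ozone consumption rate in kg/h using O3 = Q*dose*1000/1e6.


O3 demand (mg/h) = Q * dose * 1000 = 159.0 * 0.18 * 1000 = 28620 mg/h
Convert mg to kg: 28620 / 1e6 = 0.02862 kg/h

0.02862 kg/h


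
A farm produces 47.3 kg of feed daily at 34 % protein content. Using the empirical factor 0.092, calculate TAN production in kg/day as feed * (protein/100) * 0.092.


Protein in feed = 47.3 * 34/100 = 16.082 kg/day
TAN = protein * 0.092 = 16.082 * 0.092 = 1.479544 kg/day

1.479544 kg/day


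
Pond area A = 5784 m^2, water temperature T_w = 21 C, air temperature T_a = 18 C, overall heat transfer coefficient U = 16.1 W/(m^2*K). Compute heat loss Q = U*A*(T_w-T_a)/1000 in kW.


Temperature difference dT = 21 - 18 = 3 K
Heat loss (W) = U * A * dT = 16.1 * 5784 * 3 = 279367.2 W
Convert to kW: 279367.2 / 1000 = 279.3672 kW

279.3672 kW


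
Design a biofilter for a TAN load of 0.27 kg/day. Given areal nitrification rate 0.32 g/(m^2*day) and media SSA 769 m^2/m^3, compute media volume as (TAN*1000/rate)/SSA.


A = 0.27*1000 / 0.32 = 843.75 m^2
V = 843.75 / 769 = 1.0972

1.0972 m^3


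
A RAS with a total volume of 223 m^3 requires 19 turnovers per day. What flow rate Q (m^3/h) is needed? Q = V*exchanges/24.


Daily recirculation volume = 223 m^3 * 19 = 4237 m^3/day
Flow rate Q = daily volume / 24 h = 4237 / 24 = 176.542 m^3/h

176.542 m^3/h


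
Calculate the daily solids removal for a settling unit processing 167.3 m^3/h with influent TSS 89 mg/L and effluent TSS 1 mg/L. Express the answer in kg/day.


Concentration drop: TSS_in - TSS_out = 89 - 1 = 88 mg/L
Hourly solids removed = Q * dTSS = 167.3 m^3/h * 88 mg/L = 14722.4 g/h  (m^3/h * mg/L = g/h)
Daily solids removed = 14722.4 * 24 = 353337.6 g/day
Convert g to kg: 353337.6 / 1000 = 353.3376 kg/day

353.3376 kg/day


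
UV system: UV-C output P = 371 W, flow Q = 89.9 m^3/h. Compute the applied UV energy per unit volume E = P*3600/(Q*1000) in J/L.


Energy delivered per hour = 371 W * 3600 s = 1335600 J/h
Volume treated per hour = 89.9 m^3/h * 1000 = 89900 L/h
dose = 1335600 / 89900 = 14.8565 J/L

14.8565 J/L


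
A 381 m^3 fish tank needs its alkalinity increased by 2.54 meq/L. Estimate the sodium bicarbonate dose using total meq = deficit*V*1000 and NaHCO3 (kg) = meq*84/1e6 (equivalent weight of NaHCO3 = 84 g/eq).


Tank volume in L = 381 m^3 * 1000 = 381000 L
Total meq required = 2.54 meq/L * 381000 L = 967740 meq
NaHCO3 mass = 967740 meq * 84 mg/meq / 1e6 = 81.2902 kg

81.2902 kg


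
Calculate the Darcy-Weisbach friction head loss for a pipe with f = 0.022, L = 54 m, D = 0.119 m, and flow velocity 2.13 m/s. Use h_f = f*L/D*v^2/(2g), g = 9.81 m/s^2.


v^2 = 2.13^2 = 4.5369 m^2/s^2
L/D = 54/0.119 = 453.78151
h_f = f*(L/D)*v^2/(2g) = 0.022 * 453.78151 * 4.5369 / 19.62 = 2.3085 m

2.3085 m


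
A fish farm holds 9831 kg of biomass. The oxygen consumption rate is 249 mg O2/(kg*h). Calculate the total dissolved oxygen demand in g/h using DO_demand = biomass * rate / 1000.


Total O2 consumption (mg/h) = 9831 kg * 249 mg/(kg*h) = 2447919 mg/h
Convert to g/h: 2447919 / 1000 = 2447.919 g/h

2447.919 g/h


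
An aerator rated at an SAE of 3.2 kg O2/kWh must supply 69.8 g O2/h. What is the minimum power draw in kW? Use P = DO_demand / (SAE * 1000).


SAE in g O2/kWh = 3.2 * 1000 = 3200 g/kWh
P = DO_demand / SAE_g = 69.8 / 3200 = 0.0218125 kW

0.0218125 kW


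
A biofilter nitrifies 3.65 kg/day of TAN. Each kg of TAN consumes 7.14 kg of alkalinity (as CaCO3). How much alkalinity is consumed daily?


Alkalinity factor: 7.14 kg CaCO3 consumed per kg TAN nitrified
alk = 3.65 kg TAN * 7.14 = 26.061 kg CaCO3/day

26.061 kg CaCO3/day


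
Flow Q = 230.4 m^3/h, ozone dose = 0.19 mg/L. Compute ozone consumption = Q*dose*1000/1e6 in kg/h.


O3 demand (mg/h) = Q * dose * 1000 = 230.4 * 0.19 * 1000 = 43776 mg/h
Convert mg to kg: 43776 / 1e6 = 0.043776 kg/h

0.043776 kg/h


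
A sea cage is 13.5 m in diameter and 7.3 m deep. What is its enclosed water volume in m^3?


r = d/2 = 13.5/2 = 6.75 m
Base area = pi*r^2 = pi*6.75^2 = 143.13882 m^2
Volume = 143.13882 * 7.3 = 1044.91 m^3

1044.91 m^3


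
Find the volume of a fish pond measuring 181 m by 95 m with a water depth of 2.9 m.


Base area = L * W = 181 * 95 = 17195 m^2
Volume = area * depth = 17195 * 2.9 = 49865.5 m^3

49865.5 m^3


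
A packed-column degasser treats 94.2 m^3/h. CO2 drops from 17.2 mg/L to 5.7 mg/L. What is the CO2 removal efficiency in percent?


CO2_out / CO2_in = 5.7 / 17.2 = 0.33139535
Fraction remaining = 0.33139535
efficiency = (1 - 0.33139535) * 100 = 66.8605 %

66.8605 %


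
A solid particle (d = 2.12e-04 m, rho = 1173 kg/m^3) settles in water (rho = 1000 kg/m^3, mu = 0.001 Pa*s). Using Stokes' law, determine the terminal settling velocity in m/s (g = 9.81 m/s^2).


Density difference: rho_p - rho_f = 1173 - 1000 = 173 kg/m^3
d^2 = (2.12e-04)^2 = 4.4944e-08 m^2
Numerator = (rho_p - rho_f) * g * d^2 = 173 * 9.81 * 4.4944e-08 = 7.6275811e-05
Denominator = 18 * mu = 18 * 0.001 = 0.018
v_s = 7.6275811e-05 / 0.018 = 0.00423755 m/s
Check: Re = rho_f * v_s * d / mu = 1000 * 0.00423755 * 2.12e-04 / 0.001 = 0.898 < 1, so Stokes' law applies.

0.00423755 m/s


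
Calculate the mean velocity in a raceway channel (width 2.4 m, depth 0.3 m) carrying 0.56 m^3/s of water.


Cross-sectional area = W * d = 2.4 * 0.3 = 0.72 m^2
Velocity = Q / A = 0.56 / 0.72 = 0.777778 m/s

0.777778 m/s


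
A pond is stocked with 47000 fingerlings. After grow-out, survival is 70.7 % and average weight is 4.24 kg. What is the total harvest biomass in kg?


Survivors = 47000 * 70.7/100 = 33229 fish
Harvest biomass = survivors * W_f = 33229 * 4.24 = 140890.96 kg

140890.96 kg


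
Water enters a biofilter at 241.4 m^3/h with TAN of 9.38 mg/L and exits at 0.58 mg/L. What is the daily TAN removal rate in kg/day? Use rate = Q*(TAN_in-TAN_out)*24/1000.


Concentration drop: TAN_in - TAN_out = 9.38 - 0.58 = 8.8 mg/L
Hourly TAN removed = Q * dTAN = 241.4 m^3/h * 8.8 mg/L = 2124.32 g/h  (m^3/h * mg/L = g/h)
Daily TAN removed = 2124.32 * 24 = 50983.68 g/day
Convert to kg/day: 50983.68 / 1000 = 50.98368 kg/day

50.98368 kg/day


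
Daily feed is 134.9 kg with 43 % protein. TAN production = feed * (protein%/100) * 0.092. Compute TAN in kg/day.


Protein in feed = 134.9 * 43/100 = 58.007 kg/day
TAN = protein * 0.092 = 58.007 * 0.092 = 5.336644 kg/day

5.336644 kg/day


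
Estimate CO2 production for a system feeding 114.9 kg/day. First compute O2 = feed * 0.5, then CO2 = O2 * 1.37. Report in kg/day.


O2 = 114.9 * 0.5 = 57.45
CO2 = 57.45 * 1.37 = 78.7065

78.7065 kg/day


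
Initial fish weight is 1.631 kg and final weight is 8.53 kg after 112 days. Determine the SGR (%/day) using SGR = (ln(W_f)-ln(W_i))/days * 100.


ln(W_f) = ln(8.53) = 2.1435894
ln(W_i) = ln(1.631) = 0.48919332
ln(W_f) - ln(W_i) = 2.1435894 - 0.48919332 = 1.6543961
SGR = 1.6543961 / 112 * 100 = 1.47714 %/day

1.47714 %/day


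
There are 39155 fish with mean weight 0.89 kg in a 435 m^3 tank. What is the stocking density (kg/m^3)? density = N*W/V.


Total biomass = 39155 fish * 0.89 kg = 34847.95 kg
Density = total biomass / volume = 34847.95 / 435 = 80.1102 kg/m^3

80.1102 kg/m^3


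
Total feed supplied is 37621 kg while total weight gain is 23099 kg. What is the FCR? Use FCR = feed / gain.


FCR = feed consumed / weight gained
FCR = 37621 kg / 23099 kg = 1.62869

1.62869


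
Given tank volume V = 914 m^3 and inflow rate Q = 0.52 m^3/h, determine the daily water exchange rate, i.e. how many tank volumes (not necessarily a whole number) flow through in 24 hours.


Daily flow volume = 0.52 m^3/h * 24 h = 12.48 m^3/day
Exchanges = daily flow / tank volume = 12.48 / 914 = 0.0136543 exchanges/day

0.0136543 exchanges/day


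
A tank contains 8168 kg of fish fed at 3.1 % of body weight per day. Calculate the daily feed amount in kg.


Feeding rate fraction = 3.1% / 100 = 0.031
Daily feed = 8168 kg * 0.031 = 253.208 kg/day

253.208 kg/day


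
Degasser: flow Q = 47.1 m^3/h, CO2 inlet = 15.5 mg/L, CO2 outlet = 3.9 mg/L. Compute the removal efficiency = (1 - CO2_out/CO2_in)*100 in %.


CO2_out / CO2_in = 3.9 / 15.5 = 0.2516129
Fraction remaining = 0.2516129
efficiency = (1 - 0.2516129) * 100 = 74.8387 %

74.8387 %


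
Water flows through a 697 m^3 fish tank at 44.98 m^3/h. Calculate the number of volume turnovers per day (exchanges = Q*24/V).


Daily flow volume = 44.98 m^3/h * 24 h = 1079.52 m^3/day
Exchanges = daily flow / tank volume = 1079.52 / 697 = 1.54881 exchanges/day

1.54881 exchanges/day


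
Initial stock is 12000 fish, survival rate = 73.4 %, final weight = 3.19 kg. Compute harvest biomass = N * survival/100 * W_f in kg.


Survivors = 12000 * 73.4/100 = 8808 fish
Harvest biomass = survivors * W_f = 8808 * 3.19 = 28097.52 kg

28097.52 kg


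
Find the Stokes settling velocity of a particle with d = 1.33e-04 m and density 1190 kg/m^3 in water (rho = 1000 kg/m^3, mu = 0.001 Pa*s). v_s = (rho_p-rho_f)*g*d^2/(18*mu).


Density difference: rho_p - rho_f = 1190 - 1000 = 190 kg/m^3
d^2 = (1.33e-04)^2 = 1.7689e-08 m^2
Numerator = (rho_p - rho_f) * g * d^2 = 190 * 9.81 * 1.7689e-08 = 3.2970527e-05
Denominator = 18 * mu = 18 * 0.001 = 0.018
v_s = 3.2970527e-05 / 0.018 = 0.0018317 m/s
Check: Re = rho_f * v_s * d / mu = 1000 * 0.0018317 * 1.33e-04 / 0.001 = 0.244 < 1, so Stokes' law applies.

0.0018317 m/s


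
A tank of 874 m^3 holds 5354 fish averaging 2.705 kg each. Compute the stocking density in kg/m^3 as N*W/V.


Total biomass = 5354 fish * 2.705 kg = 14482.57 kg
Density = total biomass / volume = 14482.57 / 874 = 16.5704 kg/m^3

16.5704 kg/m^3


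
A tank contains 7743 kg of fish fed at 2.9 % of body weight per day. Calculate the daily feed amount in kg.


Feeding rate fraction = 2.9% / 100 = 0.029
Daily feed = 7743 kg * 0.029 = 224.547 kg/day

224.547 kg/day


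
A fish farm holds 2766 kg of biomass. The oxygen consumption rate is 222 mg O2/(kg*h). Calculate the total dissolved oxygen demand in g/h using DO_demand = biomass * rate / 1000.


Total O2 consumption (mg/h) = 2766 kg * 222 mg/(kg*h) = 614052 mg/h
Convert to g/h: 614052 / 1000 = 614.052 g/h

614.052 g/h


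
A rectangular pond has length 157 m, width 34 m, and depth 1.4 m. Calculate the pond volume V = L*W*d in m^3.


Base area = L * W = 157 * 34 = 5338 m^2
Volume = area * depth = 5338 * 1.4 = 7473.2 m^3

7473.2 m^3


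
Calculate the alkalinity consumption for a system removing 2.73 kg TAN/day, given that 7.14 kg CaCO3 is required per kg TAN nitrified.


Alkalinity factor: 7.14 kg CaCO3 consumed per kg TAN nitrified
alk = 2.73 kg TAN * 7.14 = 19.4922 kg CaCO3/day

19.4922 kg CaCO3/day


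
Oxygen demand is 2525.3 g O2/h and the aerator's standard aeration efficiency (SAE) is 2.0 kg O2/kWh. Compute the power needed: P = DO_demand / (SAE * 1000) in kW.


SAE in g O2/kWh = 2.0 * 1000 = 2000 g/kWh
P = DO_demand / SAE_g = 2525.3 / 2000 = 1.26265 kW

1.26265 kW


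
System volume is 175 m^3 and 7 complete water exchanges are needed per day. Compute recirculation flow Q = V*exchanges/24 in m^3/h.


Daily recirculation volume = 175 m^3 * 7 = 1225 m^3/day
Flow rate Q = daily volume / 24 h = 1225 / 24 = 51.0417 m^3/h

51.0417 m^3/h


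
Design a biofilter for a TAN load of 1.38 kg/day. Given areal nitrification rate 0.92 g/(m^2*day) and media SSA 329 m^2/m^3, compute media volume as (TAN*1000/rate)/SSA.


A = 1.38*1000 / 0.92 = 1500 m^2
V = 1500 / 329 = 4.55927

4.55927 m^3


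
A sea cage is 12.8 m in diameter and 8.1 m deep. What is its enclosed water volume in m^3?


r = d/2 = 12.8/2 = 6.4 m
Base area = pi*r^2 = pi*6.4^2 = 128.67964 m^2
Volume = 128.67964 * 8.1 = 1042.31 m^3

1042.31 m^3


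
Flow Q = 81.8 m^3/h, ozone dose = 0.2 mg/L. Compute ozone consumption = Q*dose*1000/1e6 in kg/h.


O3 demand (mg/h) = Q * dose * 1000 = 81.8 * 0.2 * 1000 = 16360 mg/h
Convert mg to kg: 16360 / 1e6 = 0.01636 kg/h

0.01636 kg/h


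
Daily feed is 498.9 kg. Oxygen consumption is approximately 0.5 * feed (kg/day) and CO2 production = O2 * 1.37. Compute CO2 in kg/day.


O2 = 498.9 * 0.5 = 249.45
CO2 = 249.45 * 1.37 = 341.7465

341.7465 kg/day


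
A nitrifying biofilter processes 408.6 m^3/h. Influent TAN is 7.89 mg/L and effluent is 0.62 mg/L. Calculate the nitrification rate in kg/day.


Concentration drop: TAN_in - TAN_out = 7.89 - 0.62 = 7.27 mg/L
Hourly TAN removed = Q * dTAN = 408.6 m^3/h * 7.27 mg/L = 2970.522 g/h  (m^3/h * mg/L = g/h)
Daily TAN removed = 2970.522 * 24 = 71292.528 g/day
Convert to kg/day: 71292.528 / 1000 = 71.292528 kg/day

71.292528 kg/day


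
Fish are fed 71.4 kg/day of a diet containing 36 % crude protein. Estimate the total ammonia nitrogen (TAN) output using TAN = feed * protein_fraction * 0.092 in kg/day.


Protein in feed = 71.4 * 36/100 = 25.704 kg/day
TAN = protein * 0.092 = 25.704 * 0.092 = 2.364768 kg/day

2.364768 kg/day


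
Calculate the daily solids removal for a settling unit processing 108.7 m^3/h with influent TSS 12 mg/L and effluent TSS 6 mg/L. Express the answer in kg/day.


Concentration drop: TSS_in - TSS_out = 12 - 6 = 6 mg/L
Hourly solids removed = Q * dTSS = 108.7 m^3/h * 6 mg/L = 652.2 g/h  (m^3/h * mg/L = g/h)
Daily solids removed = 652.2 * 24 = 15652.8 g/day
Convert g to kg: 15652.8 / 1000 = 15.6528 kg/day

15.6528 kg/day


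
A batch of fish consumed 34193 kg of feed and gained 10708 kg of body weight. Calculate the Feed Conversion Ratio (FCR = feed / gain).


FCR = feed consumed / weight gained
FCR = 34193 kg / 10708 kg = 3.19322

3.19322


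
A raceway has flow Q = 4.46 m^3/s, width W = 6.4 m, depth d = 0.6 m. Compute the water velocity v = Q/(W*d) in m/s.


Cross-sectional area = W * d = 6.4 * 0.6 = 3.84 m^2
Velocity = Q / A = 4.46 / 3.84 = 1.16146 m/s

1.16146 m/s


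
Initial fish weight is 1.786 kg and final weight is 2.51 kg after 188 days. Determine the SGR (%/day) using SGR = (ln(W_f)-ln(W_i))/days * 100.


ln(W_f) = ln(2.51) = 0.92028275
ln(W_i) = ln(1.786) = 0.57997848
ln(W_f) - ln(W_i) = 0.92028275 - 0.57997848 = 0.34030427
SGR = 0.34030427 / 188 * 100 = 0.181013 %/day

0.181013 %/day


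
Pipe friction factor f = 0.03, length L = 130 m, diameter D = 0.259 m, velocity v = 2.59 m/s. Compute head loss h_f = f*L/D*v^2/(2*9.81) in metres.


v^2 = 2.59^2 = 6.7081 m^2/s^2
L/D = 130/0.259 = 501.9305
h_f = f*(L/D)*v^2/(2g) = 0.03 * 501.9305 * 6.7081 / 19.62 = 5.14832 m

5.14832 m


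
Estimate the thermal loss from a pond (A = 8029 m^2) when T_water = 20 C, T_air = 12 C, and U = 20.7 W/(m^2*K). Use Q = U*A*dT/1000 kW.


Temperature difference dT = 20 - 12 = 8 K
Heat loss (W) = U * A * dT = 20.7 * 8029 * 8 = 1329602.4 W
Convert to kW: 1329602.4 / 1000 = 1329.6024 kW

1329.6024 kW


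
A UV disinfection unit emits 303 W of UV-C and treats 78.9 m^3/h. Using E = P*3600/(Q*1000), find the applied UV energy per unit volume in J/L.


Energy delivered per hour = 303 W * 3600 s = 1090800 J/h
Volume treated per hour = 78.9 m^3/h * 1000 = 78900 L/h
dose = 1090800 / 78900 = 13.8251 J/L

13.8251 J/L


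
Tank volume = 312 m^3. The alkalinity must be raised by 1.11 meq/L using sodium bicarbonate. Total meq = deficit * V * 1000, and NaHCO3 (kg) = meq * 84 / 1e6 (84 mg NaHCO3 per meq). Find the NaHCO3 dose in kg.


Tank volume in L = 312 m^3 * 1000 = 312000 L
Total meq required = 1.11 meq/L * 312000 L = 346320 meq
NaHCO3 mass = 346320 meq * 84 mg/meq / 1e6 = 29.0909 kg

29.0909 kg


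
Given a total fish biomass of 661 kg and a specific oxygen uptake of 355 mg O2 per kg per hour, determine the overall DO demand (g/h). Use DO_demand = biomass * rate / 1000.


Total O2 consumption (mg/h) = 661 kg * 355 mg/(kg*h) = 234655 mg/h
Convert to g/h: 234655 / 1000 = 234.655 g/h

234.655 g/h


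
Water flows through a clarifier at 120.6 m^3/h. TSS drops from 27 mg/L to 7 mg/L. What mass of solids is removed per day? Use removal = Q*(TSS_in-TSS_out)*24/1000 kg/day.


Concentration drop: TSS_in - TSS_out = 27 - 7 = 20 mg/L
Hourly solids removed = Q * dTSS = 120.6 m^3/h * 20 mg/L = 2412 g/h  (m^3/h * mg/L = g/h)
Daily solids removed = 2412 * 24 = 57888 g/day
Convert g to kg: 57888 / 1000 = 57.888 kg/day

57.888 kg/day


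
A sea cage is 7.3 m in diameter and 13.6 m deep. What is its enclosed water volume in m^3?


r = d/2 = 7.3/2 = 3.65 m
Base area = pi*r^2 = pi*3.65^2 = 41.853868 m^2
Volume = 41.853868 * 13.6 = 569.213 m^3

569.213 m^3
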